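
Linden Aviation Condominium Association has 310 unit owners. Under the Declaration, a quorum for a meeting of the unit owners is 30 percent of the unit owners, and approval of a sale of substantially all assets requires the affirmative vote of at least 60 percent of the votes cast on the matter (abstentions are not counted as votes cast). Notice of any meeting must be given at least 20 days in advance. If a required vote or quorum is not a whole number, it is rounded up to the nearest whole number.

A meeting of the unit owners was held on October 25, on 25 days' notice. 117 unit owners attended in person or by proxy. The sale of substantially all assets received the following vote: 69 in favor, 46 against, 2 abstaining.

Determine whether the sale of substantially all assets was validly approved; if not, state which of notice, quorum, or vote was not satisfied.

Valid — all requirements satisfied.

Notice: 25 days given; 20 required. Satisfied.
Quorum: 30% of 310 = 93; 117 present. Satisfied.
Vote: requires three-fifths of the votes cast (117 − 2 abstaining = 115); 3/5 of 115 = 69, so 69 needed; 69 in favor. Satisfied.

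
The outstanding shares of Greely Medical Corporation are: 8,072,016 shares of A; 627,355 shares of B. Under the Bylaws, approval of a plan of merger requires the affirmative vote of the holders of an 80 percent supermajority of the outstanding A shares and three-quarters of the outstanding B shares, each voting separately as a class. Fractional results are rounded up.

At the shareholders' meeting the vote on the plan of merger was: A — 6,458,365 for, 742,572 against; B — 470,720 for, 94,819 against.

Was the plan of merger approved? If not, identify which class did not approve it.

A: 4/5 of 8072016 = 6457612.80, rounded up to 6457613; 6,457,613 required, 6,458,365 in favor — approved.
B: 3/4 of 627355 = 470516.25, rounded up to 470517; 470,517 required, 470,720 in favor — approved.

Approved — every class gave the required vote.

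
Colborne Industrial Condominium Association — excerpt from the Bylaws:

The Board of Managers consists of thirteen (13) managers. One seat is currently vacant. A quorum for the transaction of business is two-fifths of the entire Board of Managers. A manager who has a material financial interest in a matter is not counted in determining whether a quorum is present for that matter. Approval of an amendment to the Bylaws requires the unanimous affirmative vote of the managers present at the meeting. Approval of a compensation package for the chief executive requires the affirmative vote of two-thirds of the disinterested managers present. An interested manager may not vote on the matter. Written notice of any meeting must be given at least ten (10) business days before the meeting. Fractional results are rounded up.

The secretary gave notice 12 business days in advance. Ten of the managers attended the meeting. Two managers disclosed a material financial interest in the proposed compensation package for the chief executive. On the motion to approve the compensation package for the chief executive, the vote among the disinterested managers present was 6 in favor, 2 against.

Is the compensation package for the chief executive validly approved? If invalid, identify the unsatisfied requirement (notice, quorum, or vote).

Notice: 12 business days given; 10 required (12 ≥ 10). Satisfied.
Quorum: 10 present, but the 2 interested managers do not count, leaving 8. Quorum is 6. Satisfied.
Vote: the compensation package for the chief executive requires two-thirds of the disinterested managers present (10 − 2 = 8). 2/3 of 8 = 5.33, rounded up to 6, so 6 affirmative votes are needed; 6 voted in favor. Satisfied.

Valid — all requirements satisfied.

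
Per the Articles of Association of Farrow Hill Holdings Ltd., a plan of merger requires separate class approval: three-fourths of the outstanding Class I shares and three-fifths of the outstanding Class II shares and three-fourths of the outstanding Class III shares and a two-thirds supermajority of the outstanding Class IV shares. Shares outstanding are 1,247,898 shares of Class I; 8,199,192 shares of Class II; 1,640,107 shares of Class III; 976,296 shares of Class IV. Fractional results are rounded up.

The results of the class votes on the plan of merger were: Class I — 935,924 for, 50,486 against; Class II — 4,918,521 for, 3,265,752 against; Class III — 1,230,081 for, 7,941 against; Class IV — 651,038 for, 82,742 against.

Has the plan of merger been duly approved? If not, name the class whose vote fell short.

Class I: 3/4 of 1247898 = 935923.50, rounded up to 935924; 935,924 required, 935,924 in favor — approved.
Class II: 3/5 of 8199192 = 4919515.20, rounded up to 4919516; 4,919,516 required, 4,918,521 in favor — not approved.
Class III: 3/4 of 1640107 = 1230080.25, rounded up to 1230081; 1,230,081 required, 1,230,081 in favor — approved.
Class IV: 2/3 of 976296 = 650864; 650,864 required, 651,038 in favor — approved.

Not approved — the Class II shares did not give the required vote.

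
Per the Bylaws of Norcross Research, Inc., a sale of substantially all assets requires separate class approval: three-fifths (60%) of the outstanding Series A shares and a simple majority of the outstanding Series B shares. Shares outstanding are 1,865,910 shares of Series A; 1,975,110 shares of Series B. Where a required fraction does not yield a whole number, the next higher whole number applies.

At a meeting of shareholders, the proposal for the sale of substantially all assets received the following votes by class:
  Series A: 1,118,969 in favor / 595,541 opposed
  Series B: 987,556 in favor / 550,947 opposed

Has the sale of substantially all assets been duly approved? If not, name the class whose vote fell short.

Not approved — the Series A shares did not give the required vote.

Series A: 3/5 of 1865910 = 1119546; 1,119,546 required, 1,118,969 in favor — not approved.
Series B: a majority of 1975110 is 987556; 987,556 required, 987,556 in favor — approved.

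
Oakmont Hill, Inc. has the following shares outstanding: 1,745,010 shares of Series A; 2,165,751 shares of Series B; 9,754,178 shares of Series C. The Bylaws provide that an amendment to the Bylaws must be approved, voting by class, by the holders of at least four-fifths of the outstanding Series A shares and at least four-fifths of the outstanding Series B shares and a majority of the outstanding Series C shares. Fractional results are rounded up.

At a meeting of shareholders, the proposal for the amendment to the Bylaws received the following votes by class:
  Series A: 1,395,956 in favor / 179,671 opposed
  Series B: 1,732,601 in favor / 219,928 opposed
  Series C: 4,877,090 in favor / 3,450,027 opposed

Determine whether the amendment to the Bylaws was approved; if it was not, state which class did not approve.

Series A: 4/5 of 1745010 = 1396008; 1,396,008 required, 1,395,956 in favor — not approved.
Series B: 4/5 of 2165751 = 1732600.80, rounded up to 1732601; 1,732,601 required, 1,732,601 in favor — approved.
Series C: a majority of 9754178 is 4877090; 4,877,090 required, 4,877,090 in favor — approved.

Not approved — the Series A shares did not give the required vote.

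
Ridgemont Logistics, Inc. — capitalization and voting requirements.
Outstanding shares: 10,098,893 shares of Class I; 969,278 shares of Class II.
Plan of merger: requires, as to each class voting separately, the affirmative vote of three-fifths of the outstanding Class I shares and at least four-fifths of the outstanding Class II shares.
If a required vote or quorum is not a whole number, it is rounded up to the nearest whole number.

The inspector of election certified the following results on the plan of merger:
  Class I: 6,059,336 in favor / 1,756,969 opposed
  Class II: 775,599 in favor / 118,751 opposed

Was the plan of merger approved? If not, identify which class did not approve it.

Class I: 3/5 of 10098893 = 6059335.80, rounded up to 6059336; 6,059,336 required, 6,059,336 in favor — approved.
Class II: 4/5 of 969278 = 775422.40, rounded up to 775423; 775,423 required, 775,599 in favor — approved.

Approved — every class gave the required vote.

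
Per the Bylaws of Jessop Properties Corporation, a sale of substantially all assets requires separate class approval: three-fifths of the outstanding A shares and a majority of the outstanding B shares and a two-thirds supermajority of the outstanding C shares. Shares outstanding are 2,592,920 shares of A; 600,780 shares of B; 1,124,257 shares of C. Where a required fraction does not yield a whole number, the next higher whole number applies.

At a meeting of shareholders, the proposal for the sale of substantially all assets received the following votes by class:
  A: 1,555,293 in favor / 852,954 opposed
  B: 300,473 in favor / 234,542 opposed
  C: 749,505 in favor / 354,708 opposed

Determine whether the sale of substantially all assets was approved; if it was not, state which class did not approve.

A: 3/5 of 2592920 = 1555752; 1,555,752 required, 1,555,293 in favor — not approved.
B: a majority of 600780 is 300391; 300,391 required, 300,473 in favor — approved.
C: 2/3 of 1124257 = 749504.67, rounded up to 749505; 749,505 required, 749,505 in favor — approved.

Not approved — the A shares did not give the required vote.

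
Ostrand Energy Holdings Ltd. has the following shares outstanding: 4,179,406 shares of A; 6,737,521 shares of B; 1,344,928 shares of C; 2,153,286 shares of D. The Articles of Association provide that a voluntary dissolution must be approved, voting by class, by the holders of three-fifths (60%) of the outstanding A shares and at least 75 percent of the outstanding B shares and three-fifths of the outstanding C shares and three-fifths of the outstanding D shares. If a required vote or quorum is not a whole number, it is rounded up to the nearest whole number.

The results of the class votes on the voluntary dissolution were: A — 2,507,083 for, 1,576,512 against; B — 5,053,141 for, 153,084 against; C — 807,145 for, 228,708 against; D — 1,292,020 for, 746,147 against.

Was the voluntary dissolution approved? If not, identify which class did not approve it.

Not approved — the A shares did not give the required vote.

A: 3/5 of 4179406 = 2507643.60, rounded up to 2507644; 2,507,644 required, 2,507,083 in favor — not approved.
B: 3/4 of 6737521 = 5053140.75, rounded up to 5053141; 5,053,141 required, 5,053,141 in favor — approved.
C: 3/5 of 1344928 = 806956.80, rounded up to 806957; 806,957 required, 807,145 in favor — approved.
D: 3/5 of 2153286 = 1291971.60, rounded up to 1291972; 1,291,972 required, 1,292,020 in favor — approved.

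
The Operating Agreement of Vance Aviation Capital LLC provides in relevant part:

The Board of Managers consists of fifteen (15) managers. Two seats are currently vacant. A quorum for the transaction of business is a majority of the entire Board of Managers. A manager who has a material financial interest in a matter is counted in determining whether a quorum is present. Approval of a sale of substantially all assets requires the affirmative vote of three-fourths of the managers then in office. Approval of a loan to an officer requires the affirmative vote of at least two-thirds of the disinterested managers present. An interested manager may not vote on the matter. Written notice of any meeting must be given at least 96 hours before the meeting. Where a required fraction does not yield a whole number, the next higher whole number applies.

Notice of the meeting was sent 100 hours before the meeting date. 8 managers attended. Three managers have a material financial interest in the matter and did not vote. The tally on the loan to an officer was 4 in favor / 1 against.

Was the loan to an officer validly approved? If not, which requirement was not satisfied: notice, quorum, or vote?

Notice: 100 hours given; 96 required (100 ≥ 96). Satisfied.
Quorum: 8 present (interested managers count toward quorum); quorum is 8. Satisfied.
Vote: the loan to an officer requires two-thirds of the disinterested managers present (8 − 3 = 5). 2/3 of 5 = 3.33, rounded up to 4, so 4 affirmative votes are needed; 4 voted in favor. Satisfied.

Valid — all requirements satisfied.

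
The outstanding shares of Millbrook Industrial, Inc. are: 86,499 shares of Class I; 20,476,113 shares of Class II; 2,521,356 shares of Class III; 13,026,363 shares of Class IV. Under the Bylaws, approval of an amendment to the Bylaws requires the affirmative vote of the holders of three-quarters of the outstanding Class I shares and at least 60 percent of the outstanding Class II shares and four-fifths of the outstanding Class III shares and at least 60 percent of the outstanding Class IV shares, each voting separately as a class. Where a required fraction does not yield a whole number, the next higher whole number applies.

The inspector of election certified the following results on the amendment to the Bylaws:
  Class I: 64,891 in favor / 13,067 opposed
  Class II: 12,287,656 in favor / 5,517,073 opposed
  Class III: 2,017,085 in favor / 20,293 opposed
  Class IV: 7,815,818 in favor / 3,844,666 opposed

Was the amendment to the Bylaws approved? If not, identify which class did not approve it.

Class I: 3/4 of 86499 = 64874.25, rounded up to 64875; 64,875 required, 64,891 in favor — approved.
Class II: 3/5 of 20476113 = 12285667.80, rounded up to 12285668; 12,285,668 required, 12,287,656 in favor — approved.
Class III: 4/5 of 2521356 = 2017084.80, rounded up to 2017085; 2,017,085 required, 2,017,085 in favor — approved.
Class IV: 3/5 of 13026363 = 7815817.80, rounded up to 7815818; 7,815,818 required, 7,815,818 in favor — approved.

Approved — every class gave the required vote.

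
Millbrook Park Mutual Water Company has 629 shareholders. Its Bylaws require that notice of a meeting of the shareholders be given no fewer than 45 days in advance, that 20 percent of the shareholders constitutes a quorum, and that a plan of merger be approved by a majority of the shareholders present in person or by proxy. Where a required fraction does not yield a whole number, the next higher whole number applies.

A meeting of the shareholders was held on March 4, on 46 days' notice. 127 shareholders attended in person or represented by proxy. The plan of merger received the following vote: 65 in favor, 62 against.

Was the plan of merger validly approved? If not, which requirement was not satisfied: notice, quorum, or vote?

Valid — all requirements satisfied.

Notice: 46 days given; 45 required. Satisfied.
Quorum: 20% of 629 = 125.80, rounded up to 126; 127 present. Satisfied.
Vote: requires a majority of those present (127); a majority of 127 is 64, so 64 needed; 65 in favor. Satisfied.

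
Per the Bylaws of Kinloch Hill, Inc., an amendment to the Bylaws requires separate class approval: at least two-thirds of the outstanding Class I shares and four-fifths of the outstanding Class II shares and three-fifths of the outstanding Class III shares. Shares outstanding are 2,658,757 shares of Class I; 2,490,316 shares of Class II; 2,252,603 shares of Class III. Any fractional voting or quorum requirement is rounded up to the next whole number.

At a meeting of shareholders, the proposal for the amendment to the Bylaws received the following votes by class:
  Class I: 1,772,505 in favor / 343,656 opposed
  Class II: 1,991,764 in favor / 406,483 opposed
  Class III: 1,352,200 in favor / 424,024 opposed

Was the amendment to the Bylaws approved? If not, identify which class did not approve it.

Class I: 2/3 of 2658757 = 1772504.67, rounded up to 1772505; 1,772,505 required, 1,772,505 in favor — approved.
Class II: 4/5 of 2490316 = 1992252.80, rounded up to 1992253; 1,992,253 required, 1,991,764 in favor — not approved.
Class III: 3/5 of 2252603 = 1351561.80, rounded up to 1351562; 1,351,562 required, 1,352,200 in favor — approved.

Not approved — the Class II shares did not give the required vote.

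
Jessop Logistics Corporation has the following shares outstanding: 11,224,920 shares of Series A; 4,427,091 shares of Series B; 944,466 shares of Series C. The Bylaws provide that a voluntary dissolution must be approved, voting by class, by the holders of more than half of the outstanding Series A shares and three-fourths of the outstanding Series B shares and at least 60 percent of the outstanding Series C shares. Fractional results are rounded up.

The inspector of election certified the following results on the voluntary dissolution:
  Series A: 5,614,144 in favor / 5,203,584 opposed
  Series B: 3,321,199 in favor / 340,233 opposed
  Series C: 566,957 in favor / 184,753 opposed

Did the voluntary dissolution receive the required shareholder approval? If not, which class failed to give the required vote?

Approved — every class gave the required vote.

Series A: a majority of 11224920 is 5612461; 5,612,461 required, 5,614,144 in favor — approved.
Series B: 3/4 of 4427091 = 3320318.25, rounded up to 3320319; 3,320,319 required, 3,321,199 in favor — approved.
Series C: 3/5 of 944466 = 566679.60, rounded up to 566680; 566,680 required, 566,957 in favor — approved.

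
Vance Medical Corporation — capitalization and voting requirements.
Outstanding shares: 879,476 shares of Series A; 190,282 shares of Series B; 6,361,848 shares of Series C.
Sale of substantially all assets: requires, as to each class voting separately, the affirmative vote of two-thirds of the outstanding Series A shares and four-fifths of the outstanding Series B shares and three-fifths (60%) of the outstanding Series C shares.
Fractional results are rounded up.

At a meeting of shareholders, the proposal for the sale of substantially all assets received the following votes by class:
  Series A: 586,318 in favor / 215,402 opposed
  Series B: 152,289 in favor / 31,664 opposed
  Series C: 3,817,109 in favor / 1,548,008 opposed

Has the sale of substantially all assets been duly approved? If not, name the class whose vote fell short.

Approved — every class gave the required vote.

Series A: 2/3 of 879476 = 586317.33, rounded up to 586318; 586,318 required, 586,318 in favor — approved.
Series B: 4/5 of 190282 = 152225.60, rounded up to 152226; 152,226 required, 152,289 in favor — approved.
Series C: 3/5 of 6361848 = 3817108.80, rounded up to 3817109; 3,817,109 required, 3,817,109 in favor — approved.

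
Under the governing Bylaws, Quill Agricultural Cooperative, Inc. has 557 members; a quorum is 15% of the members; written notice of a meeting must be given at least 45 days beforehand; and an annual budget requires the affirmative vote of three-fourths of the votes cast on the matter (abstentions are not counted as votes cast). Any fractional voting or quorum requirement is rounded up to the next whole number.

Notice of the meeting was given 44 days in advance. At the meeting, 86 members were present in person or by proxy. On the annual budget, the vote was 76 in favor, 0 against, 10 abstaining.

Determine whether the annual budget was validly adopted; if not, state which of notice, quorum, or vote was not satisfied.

Invalid — notice requirement not satisfied.

Notice: 44 days given; 45 required. Not satisfied.
Quorum: 15% of 557 = 83.55, rounded up to 84; 86 present. Satisfied.
Vote: requires three-fourths of the votes cast (86 − 10 abstaining = 76); 3/4 of 76 = 57, so 57 needed; 76 in favor. Satisfied.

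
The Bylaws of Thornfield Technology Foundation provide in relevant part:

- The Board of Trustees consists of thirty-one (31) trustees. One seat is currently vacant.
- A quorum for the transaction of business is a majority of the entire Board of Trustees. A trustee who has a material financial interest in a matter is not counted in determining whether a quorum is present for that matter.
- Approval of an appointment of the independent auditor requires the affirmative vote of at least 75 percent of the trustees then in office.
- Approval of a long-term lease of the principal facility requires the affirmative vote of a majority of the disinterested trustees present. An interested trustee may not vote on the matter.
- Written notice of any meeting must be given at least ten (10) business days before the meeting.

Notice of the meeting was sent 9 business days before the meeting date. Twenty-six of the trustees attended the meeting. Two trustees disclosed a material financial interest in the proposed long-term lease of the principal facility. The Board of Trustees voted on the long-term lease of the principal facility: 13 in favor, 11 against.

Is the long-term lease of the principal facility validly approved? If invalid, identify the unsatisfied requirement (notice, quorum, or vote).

Notice: 9 business days given; 10 required (9 < 10). Not satisfied.
Quorum: 26 present, but the 2 interested trustees do not count, leaving 24. Quorum is 16. Satisfied.
Vote: the long-term lease of the principal facility requires a majority of the disinterested trustees present (26 − 2 = 24). A majority of 24 is 13, so 13 affirmative votes are needed; 13 voted in favor. Satisfied.

Invalid — notice requirement not satisfied.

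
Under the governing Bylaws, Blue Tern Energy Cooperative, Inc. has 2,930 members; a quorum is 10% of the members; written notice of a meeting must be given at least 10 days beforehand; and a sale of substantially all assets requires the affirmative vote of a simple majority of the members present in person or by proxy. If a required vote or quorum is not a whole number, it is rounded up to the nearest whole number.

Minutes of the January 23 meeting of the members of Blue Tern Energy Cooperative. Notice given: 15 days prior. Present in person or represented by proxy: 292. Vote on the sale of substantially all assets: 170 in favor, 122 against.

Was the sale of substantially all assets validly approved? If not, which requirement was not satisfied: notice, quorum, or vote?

Invalid — quorum requirement not satisfied.

Notice: 15 days given; 10 required. Satisfied.
Quorum: 10% of 2,930 = 293; 292 present. Not satisfied.
Vote: requires a majority of those present (292); a majority of 292 is 147, so 147 needed; 170 in favor. Satisfied.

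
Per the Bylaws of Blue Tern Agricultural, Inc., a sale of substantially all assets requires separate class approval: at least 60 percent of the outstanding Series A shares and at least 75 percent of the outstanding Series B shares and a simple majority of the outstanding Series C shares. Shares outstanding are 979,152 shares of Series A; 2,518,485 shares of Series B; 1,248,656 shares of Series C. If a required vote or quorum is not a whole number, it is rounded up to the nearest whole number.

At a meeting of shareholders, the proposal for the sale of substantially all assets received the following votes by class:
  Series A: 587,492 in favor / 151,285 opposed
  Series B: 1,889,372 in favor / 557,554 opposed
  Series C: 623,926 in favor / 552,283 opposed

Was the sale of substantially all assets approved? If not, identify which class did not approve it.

Series A: 3/5 of 979152 = 587491.20, rounded up to 587492; 587,492 required, 587,492 in favor — approved.
Series B: 3/4 of 2518485 = 1888863.75, rounded up to 1888864; 1,888,864 required, 1,889,372 in favor — approved.
Series C: a majority of 1248656 is 624329; 624,329 required, 623,926 in favor — not approved.

Not approved — the Series C shares did not give the required vote.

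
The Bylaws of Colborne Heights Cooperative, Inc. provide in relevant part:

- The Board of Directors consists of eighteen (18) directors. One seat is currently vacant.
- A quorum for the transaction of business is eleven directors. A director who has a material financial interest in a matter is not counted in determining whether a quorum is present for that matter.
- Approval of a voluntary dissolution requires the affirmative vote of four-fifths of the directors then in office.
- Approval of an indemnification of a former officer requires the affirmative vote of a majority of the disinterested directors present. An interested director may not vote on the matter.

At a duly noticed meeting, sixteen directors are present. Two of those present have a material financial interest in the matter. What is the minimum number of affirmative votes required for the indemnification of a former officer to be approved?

The indemnification of a former officer requires a majority of the disinterested directors present (16 − 2 = 14).
A majority of 14 is 8.

8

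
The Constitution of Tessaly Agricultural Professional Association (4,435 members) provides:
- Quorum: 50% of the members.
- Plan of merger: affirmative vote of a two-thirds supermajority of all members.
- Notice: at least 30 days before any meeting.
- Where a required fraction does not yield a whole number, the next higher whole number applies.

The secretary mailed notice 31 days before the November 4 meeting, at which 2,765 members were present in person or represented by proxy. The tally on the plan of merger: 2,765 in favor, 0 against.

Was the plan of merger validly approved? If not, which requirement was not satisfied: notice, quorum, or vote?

Invalid — vote requirement not satisfied.

Notice: 31 days given; 30 required. Satisfied.
Quorum: 50% of 4,435 = 2,217.50, rounded up to 2,218; 2,765 present. Satisfied.
Vote: requires two-thirds of all members (4,435); 2/3 of 4435 = 2956.67, rounded up to 2957, so 2,957 needed; 2,765 in favor. Not satisfied.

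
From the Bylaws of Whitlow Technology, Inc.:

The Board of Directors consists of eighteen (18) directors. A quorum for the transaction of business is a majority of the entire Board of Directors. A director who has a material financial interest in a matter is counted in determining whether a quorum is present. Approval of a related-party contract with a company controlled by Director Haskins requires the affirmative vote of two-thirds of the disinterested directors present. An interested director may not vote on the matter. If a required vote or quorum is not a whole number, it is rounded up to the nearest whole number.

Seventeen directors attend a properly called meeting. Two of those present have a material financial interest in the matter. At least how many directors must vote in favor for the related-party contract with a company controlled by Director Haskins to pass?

The related-party contract with a company controlled by Director Haskins requires two-thirds of the disinterested directors present (17 − 2 = 15).
2/3 of 15 = 10.

10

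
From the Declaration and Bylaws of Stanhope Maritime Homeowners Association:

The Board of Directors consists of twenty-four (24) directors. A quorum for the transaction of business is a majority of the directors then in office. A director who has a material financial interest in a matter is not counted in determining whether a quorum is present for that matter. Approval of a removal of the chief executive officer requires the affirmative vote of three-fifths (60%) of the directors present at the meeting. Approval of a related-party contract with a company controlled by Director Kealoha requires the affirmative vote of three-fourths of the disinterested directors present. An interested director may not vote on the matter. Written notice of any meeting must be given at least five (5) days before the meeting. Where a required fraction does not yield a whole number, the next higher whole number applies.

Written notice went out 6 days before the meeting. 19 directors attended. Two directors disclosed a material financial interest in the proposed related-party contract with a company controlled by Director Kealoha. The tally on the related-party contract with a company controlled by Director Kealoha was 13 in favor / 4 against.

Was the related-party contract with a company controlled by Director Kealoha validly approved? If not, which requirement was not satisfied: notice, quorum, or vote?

Valid — all requirements satisfied.

Notice: 6 days given; 5 required (6 ≥ 5). Satisfied.
Quorum: 19 present, but the 2 interested directors do not count, leaving 17. Quorum is 13. Satisfied.
Vote: the related-party contract with a company controlled by Director Kealoha requires three-fourths of the disinterested directors present (19 − 2 = 17). 3/4 of 17 = 12.75, rounded up to 13, so 13 affirmative votes are needed; 13 voted in favor. Satisfied.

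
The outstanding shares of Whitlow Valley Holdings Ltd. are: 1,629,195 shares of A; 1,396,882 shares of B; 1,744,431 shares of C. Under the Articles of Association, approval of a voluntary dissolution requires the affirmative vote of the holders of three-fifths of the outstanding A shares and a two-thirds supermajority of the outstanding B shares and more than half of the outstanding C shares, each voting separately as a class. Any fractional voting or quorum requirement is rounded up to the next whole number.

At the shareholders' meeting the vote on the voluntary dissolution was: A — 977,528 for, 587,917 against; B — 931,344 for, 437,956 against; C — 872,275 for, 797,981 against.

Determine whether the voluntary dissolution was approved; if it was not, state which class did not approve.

A: 3/5 of 1629195 = 977517; 977,517 required, 977,528 in favor — approved.
B: 2/3 of 1396882 = 931254.67, rounded up to 931255; 931,255 required, 931,344 in favor — approved.
C: a majority of 1744431 is 872216; 872,216 required, 872,275 in favor — approved.

Approved — every class gave the required vote.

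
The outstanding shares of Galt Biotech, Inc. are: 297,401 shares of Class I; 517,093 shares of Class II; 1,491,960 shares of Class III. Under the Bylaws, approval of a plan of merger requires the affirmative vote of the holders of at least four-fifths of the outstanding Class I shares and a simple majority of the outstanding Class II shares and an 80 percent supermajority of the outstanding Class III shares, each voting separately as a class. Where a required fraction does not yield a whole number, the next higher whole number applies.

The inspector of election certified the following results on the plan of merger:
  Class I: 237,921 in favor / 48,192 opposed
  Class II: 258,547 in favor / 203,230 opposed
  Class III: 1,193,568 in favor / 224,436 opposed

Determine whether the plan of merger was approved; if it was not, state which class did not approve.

Approved — every class gave the required vote.

Class I: 4/5 of 297401 = 237920.80, rounded up to 237921; 237,921 required, 237,921 in favor — approved.
Class II: a majority of 517093 is 258547; 258,547 required, 258,547 in favor — approved.
Class III: 4/5 of 1491960 = 1193568; 1,193,568 required, 1,193,568 in favor — approved.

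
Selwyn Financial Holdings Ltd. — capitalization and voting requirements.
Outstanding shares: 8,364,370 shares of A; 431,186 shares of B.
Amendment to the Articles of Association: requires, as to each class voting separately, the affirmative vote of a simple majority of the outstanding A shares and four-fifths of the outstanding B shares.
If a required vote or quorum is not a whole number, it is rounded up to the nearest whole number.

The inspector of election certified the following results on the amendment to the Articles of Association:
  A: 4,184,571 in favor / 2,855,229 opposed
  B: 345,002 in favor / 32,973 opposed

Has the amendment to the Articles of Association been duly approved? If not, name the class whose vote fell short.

Approved — every class gave the required vote.

A: a majority of 8364370 is 4182186; 4,182,186 required, 4,184,571 in favor — approved.
B: 4/5 of 431186 = 344948.80, rounded up to 344949; 344,949 required, 345,002 in favor — approved.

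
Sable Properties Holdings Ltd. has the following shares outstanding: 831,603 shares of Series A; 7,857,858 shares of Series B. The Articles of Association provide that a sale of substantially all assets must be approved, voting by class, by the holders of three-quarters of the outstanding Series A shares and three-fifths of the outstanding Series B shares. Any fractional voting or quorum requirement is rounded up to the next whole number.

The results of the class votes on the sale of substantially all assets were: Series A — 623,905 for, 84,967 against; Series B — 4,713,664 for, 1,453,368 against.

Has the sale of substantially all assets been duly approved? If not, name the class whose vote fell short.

Not approved — the Series B shares did not give the required vote.

Series A: 3/4 of 831603 = 623702.25, rounded up to 623703; 623,703 required, 623,905 in favor — approved.
Series B: 3/5 of 7857858 = 4714714.80, rounded up to 4714715; 4,714,715 required, 4,713,664 in favor — not approved.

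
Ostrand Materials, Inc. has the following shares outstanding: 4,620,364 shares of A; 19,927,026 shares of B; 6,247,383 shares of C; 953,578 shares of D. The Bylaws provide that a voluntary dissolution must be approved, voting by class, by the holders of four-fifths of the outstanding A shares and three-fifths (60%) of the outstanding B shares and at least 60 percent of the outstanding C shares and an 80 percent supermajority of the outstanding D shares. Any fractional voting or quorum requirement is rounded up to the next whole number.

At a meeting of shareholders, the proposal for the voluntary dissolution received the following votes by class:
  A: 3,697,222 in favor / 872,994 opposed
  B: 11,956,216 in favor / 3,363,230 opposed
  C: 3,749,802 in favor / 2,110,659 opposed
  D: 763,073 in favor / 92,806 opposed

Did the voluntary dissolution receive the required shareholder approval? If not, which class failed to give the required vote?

A: 4/5 of 4620364 = 3696291.20, rounded up to 3696292; 3,696,292 required, 3,697,222 in favor — approved.
B: 3/5 of 19927026 = 11956215.60, rounded up to 11956216; 11,956,216 required, 11,956,216 in favor — approved.
C: 3/5 of 6247383 = 3748429.80, rounded up to 3748430; 3,748,430 required, 3,749,802 in favor — approved.
D: 4/5 of 953578 = 762862.40, rounded up to 762863; 762,863 required, 763,073 in favor — approved.

Approved — every class gave the required vote.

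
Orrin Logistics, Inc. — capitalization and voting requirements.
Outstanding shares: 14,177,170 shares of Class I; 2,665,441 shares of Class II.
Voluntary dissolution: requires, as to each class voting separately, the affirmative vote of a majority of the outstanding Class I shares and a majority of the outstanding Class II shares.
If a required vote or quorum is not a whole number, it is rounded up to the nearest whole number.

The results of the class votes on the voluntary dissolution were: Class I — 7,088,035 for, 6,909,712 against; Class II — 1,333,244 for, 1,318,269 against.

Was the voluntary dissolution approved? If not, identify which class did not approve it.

Class I: a majority of 14177170 is 7088586; 7,088,586 required, 7,088,035 in favor — not approved.
Class II: a majority of 2665441 is 1332721; 1,332,721 required, 1,333,244 in favor — approved.

Not approved — the Class I shares did not give the required vote.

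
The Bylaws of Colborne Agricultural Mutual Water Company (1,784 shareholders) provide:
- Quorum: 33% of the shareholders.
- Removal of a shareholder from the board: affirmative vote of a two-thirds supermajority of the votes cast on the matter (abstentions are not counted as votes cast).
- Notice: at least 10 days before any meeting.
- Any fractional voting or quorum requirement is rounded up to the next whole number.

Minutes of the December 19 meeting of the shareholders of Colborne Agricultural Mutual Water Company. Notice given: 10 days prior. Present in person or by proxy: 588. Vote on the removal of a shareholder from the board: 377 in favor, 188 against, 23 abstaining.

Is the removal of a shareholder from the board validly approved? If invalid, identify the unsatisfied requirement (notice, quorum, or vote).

Notice: 10 days given; 10 required. Satisfied.
Quorum: 33% of 1,784 = 588.72, rounded up to 589; 588 present. Not satisfied.
Vote: requires two-thirds of the votes cast (588 − 23 abstaining = 565); 2/3 of 565 = 376.67, rounded up to 377, so 377 needed; 377 in favor. Satisfied.

Invalid — quorum requirement not satisfied.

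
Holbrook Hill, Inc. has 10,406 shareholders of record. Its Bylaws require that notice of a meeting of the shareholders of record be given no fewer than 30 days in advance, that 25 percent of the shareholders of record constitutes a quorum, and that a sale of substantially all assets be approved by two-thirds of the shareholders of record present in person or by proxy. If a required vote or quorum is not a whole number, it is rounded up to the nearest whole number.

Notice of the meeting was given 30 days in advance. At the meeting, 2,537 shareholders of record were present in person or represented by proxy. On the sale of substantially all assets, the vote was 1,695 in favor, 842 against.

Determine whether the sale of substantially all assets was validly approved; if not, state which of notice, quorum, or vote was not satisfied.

Invalid — quorum requirement not satisfied.

Notice: 30 days given; 30 required. Satisfied.
Quorum: 25% of 10,406 = 2,601.50, rounded up to 2,602; 2,537 present. Not satisfied.
Vote: requires two-thirds of those present (2,537); 2/3 of 2537 = 1691.33, rounded up to 1692, so 1,692 needed; 1,695 in favor. Satisfied.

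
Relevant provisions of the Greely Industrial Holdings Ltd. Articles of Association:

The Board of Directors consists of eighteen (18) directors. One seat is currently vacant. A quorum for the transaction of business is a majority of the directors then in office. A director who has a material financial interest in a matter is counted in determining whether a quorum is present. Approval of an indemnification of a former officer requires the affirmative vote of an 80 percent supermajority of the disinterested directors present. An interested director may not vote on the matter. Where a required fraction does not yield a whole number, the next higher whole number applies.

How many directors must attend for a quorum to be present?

A majority of 17 is 9.

9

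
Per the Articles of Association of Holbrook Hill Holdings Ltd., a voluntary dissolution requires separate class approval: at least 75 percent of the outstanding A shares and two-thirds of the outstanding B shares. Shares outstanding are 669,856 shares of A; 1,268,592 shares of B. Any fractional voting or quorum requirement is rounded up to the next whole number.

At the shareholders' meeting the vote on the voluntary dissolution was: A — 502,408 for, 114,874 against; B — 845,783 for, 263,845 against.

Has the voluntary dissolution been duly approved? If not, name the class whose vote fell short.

A: 3/4 of 669856 = 502392; 502,392 required, 502,408 in favor — approved.
B: 2/3 of 1268592 = 845728; 845,728 required, 845,783 in favor — approved.

Approved — every class gave the required vote.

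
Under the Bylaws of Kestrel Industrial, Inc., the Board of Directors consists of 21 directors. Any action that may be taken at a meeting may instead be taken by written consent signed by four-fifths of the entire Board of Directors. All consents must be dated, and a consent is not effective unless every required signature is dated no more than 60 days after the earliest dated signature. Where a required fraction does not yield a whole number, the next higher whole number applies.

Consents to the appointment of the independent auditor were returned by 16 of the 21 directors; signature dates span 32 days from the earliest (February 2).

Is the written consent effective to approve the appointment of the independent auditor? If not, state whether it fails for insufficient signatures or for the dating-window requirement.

Not effective — insufficient signatures.

Signatures required: four-fifths of 21 — 4/5 of 21 = 16.80, rounded up to 17, so 17 needed; 16 signed. Insufficient.
Dating window: the latest signature is 32 days after the earliest; the limit is 60 days. Within the window.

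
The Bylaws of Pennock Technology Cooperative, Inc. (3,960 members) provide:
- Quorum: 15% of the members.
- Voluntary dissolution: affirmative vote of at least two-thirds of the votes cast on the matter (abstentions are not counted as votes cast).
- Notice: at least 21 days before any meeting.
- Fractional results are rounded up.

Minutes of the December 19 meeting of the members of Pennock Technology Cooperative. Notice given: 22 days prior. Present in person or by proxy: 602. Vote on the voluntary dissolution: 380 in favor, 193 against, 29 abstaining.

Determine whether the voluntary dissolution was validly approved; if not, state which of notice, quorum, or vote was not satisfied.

Invalid — vote requirement not satisfied.

Notice: 22 days given; 21 required. Satisfied.
Quorum: 15% of 3,960 = 594; 602 present. Satisfied.
Vote: requires two-thirds of the votes cast (602 − 29 abstaining = 573); 2/3 of 573 = 382, so 382 needed; 380 in favor. Not satisfied.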